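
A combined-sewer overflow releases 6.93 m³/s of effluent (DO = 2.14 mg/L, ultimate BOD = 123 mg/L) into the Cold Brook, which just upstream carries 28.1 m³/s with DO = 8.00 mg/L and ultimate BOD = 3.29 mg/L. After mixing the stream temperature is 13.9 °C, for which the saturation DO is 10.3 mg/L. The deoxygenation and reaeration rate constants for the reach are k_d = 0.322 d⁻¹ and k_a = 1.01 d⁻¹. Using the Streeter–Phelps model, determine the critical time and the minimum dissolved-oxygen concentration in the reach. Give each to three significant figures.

Mixed DO = (28.1×8.00 + 6.93×2.14)/(28.1+6.93) = 239.6/35.03 = 6.841 mg/L.
Mixed L₀ = (28.1×3.29 + 6.93×123)/(35.03) = 944.8/35.03 = 26.97 mg/L.
Initial deficit D₀ = C_s − DO₀ = 10.3 − 6.841 = 3.459 mg/L.
t_c = (1/0.6880) ln[(1.01/0.322)(1 − 3.459×0.6880/(0.322×26.97))] = 1.453 × ln(2.277) = 1.196 d.
D_c = (0.322/1.01) × 26.97 × e^(−0.322×1.196) = 0.3188 × 26.97 × 0.6804 = 5.850 mg/L.
Minimum DO = 10.3 − 5.850 = 4.450 mg/L.

t_c ≈ 1.20 d; minimum DO ≈ 4.45 mg/L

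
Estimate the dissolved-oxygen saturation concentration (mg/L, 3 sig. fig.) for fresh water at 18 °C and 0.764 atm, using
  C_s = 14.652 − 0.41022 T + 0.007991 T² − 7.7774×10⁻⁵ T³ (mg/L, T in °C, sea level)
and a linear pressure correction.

At sea level: C_s = 14.652 − 0.41022×18 + 0.007991×18² − 7.7774×10⁻⁵×18³ = 9.404 mg/L.
Pressure correction: C_s' = 9.404 × 0.764 = 7.184 mg/L.

C_s ≈ 7.18 mg/L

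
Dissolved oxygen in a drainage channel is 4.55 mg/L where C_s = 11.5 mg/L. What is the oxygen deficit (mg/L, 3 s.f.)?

D ≈ 6.95 mg/L

D = C_s − C = 11.5 − 4.55 = 6.95 mg/L.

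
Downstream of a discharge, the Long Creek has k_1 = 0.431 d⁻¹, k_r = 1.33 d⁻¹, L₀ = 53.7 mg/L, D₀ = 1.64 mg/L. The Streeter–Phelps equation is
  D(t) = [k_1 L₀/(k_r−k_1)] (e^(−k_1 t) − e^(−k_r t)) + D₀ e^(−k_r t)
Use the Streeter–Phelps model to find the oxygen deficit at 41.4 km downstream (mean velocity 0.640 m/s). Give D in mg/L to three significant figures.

Travel time t = x/v = 41.4 km / (0.640 m/s) = 41400 m / 0.640 m/s = 64690 s = 0.7487 d.
k_1 L₀/(k_r−k_1) = 0.431×53.7/(1.33−0.431) = 23.14/0.8990 = 25.74 mg/L.
e^(−k_1 t) = e^(−0.431×0.7487) = 0.7242; e^(−k_r t) = e^(−1.33×0.7487) = 0.3694.
D = 25.74 × (0.7242 − 0.3694) + 1.64 × 0.3694 = 9.133 + 0.6059 = 9.739 mg/L.

D ≈ 9.74 mg/L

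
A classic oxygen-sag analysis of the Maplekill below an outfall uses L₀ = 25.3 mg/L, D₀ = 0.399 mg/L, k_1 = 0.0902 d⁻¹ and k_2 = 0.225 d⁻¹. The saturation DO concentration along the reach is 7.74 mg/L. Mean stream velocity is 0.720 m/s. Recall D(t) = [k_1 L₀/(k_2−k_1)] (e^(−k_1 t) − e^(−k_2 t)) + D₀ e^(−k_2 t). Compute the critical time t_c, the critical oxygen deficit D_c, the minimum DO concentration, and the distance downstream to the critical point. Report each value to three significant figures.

t_c ≈ 6.60 d; D_c ≈ 5.59 mg/L; min DO ≈ 2.15 mg/L; x_c ≈ 411 km

With k_2/k_1 = 2.494 and 1 − D₀(k_2−k_1)/(k_1 L₀) = 0.9764,
t_c = ln(2.494 × 0.9764) / (0.225 − 0.0902) = ln(2.436) / 0.1348 = 0.8902/0.1348 = 6.604 d.
L(t_c) = L₀ e^(−k_1 t_c) = 25.3 × 0.5512 = 13.95 mg/L, and at the critical point k_2 D_c = k_1 L, so D_c = (0.0902/0.225) × 13.95 = 5.590 mg/L.
Minimum DO = C_s − D_c = 7.74 − 5.590 = 2.150 mg/L.
x_c = v t_c = 0.720 m/s × 6.604 d × 86400 s/d = 410800 m ≈ 411 km.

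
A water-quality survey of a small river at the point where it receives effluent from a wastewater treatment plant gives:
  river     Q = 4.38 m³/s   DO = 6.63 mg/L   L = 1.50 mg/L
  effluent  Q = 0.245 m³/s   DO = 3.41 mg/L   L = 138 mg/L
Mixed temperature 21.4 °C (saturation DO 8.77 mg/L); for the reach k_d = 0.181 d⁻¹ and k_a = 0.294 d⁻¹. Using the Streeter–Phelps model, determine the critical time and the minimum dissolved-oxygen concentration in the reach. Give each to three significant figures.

t_c ≈ 2.69 d; minimum DO ≈ 5.47 mg/L

Mixed DO = (4.38×6.63 + 0.245×3.41)/(4.38+0.245) = 29.87/4.625 = 6.459 mg/L.
Mixed L₀ = (4.38×1.50 + 0.245×138)/(4.625) = 40.38/4.625 = 8.731 mg/L.
Initial deficit D₀ = C_s − DO₀ = 8.77 − 6.459 = 2.311 mg/L.
t_c = (1/0.1130) ln[(0.294/0.181)(1 − 2.311×0.1130/(0.181×8.731))] = 8.850 × ln(1.356) = 2.695 d.
D_c = (0.181/0.294) × 8.731 × e^(−0.181×2.695) = 0.6156 × 8.731 × 0.6140 = 3.300 mg/L.
Minimum DO = 8.77 − 3.300 = 5.470 mg/L.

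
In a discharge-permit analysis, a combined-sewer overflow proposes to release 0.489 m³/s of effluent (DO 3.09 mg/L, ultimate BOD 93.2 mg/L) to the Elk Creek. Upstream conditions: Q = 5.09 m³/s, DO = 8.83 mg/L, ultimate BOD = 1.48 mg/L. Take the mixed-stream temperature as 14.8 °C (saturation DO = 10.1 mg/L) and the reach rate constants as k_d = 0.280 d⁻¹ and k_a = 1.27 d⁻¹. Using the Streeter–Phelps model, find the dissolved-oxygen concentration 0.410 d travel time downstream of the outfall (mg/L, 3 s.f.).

DO ≈ 8.25 mg/L

Mixed DO = (5.09×8.83 + 0.489×3.09)/(5.09+0.489) = 46.46/5.579 = 8.327 mg/L.
Mixed L₀ = (5.09×1.48 + 0.489×93.2)/(5.579) = 53.11/5.579 = 9.519 mg/L.
Initial deficit D₀ = C_s − DO₀ = 10.1 − 8.327 = 1.773 mg/L.
D(0.410) = [0.280×9.519/(1.27−0.280)](e^(−0.280×0.410) − e^(−1.27×0.410)) + 1.773 e^(−1.27×0.410)
= 2.692 × (0.8915 − 0.5941) + 1.773 × 0.5941 = 1.854 mg/L.
DO = 10.1 − 1.854 = 8.246 mg/L.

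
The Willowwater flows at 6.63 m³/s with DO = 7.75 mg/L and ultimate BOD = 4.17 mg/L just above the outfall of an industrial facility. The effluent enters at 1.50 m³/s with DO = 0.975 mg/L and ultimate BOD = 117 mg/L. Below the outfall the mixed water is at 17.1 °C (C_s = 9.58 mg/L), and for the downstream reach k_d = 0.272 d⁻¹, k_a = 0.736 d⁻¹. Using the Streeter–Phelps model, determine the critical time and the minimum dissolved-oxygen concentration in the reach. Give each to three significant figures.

t_c ≈ 1.64 d; minimum DO ≈ 3.66 mg/L

Mixed DO = (6.63×7.75 + 1.50×0.975)/(6.63+1.50) = 52.84/8.130 = 6.500 mg/L.
Mixed L₀ = (6.63×4.17 + 1.50×117)/(8.130) = 203.1/8.130 = 24.99 mg/L.
Initial deficit D₀ = C_s − DO₀ = 9.58 − 6.500 = 3.080 mg/L.
t_c = (1/0.4640) ln[(0.736/0.272)(1 − 3.080×0.4640/(0.272×24.99))] = 2.155 × ln(2.137) = 1.637 d.
D_c = (0.272/0.736) × 24.99 × e^(−0.272×1.637) = 0.3696 × 24.99 × 0.6407 = 5.917 mg/L.
Minimum DO = 9.58 − 5.917 = 3.663 mg/L.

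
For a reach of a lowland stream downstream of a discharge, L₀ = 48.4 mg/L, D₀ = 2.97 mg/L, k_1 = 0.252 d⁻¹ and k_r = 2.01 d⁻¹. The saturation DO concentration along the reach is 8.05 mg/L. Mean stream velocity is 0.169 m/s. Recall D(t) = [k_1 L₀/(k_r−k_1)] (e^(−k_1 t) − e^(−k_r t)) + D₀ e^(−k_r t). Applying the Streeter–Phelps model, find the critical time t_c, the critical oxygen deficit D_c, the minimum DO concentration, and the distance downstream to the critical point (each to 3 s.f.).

t_c ≈ 0.863 d; D_c ≈ 4.88 mg/L; min DO ≈ 3.17 mg/L; x_c ≈ 12.6 km

At the critical point dD/dt = 0, so k_1 L₀ e^(−k_1 t) = k_r D. Substituting D(t) from the Streeter–Phelps equation and solving for t gives
t_c = ln[(k_r/k_1)(1 − D₀(k_r−k_1)/(k_1 L₀))] / (k_r−k_1).
Here k_r−k_1 = 1.758 d⁻¹ and 1 − D₀(k_r−k_1)/(k_1 L₀) = 1 − 2.97×1.758/(0.252×48.4) = 0.5719, so
t_c = ln(7.976 × 0.5719) / 1.758 = 1.518 / 1.758 = 0.8633 d.
L(t_c) = L₀ e^(−k_1 t_c) = 48.4 × 0.8045 = 38.94 mg/L, and at the critical point k_r D_c = k_1 L, so D_c = (0.252/2.01) × 38.94 = 4.882 mg/L.
Minimum DO = C_s − D_c = 8.05 − 4.882 = 3.168 mg/L.
x_c = v t_c = 0.169 m/s × 0.8633 d × 86400 s/d = 12610 m ≈ 12.6 km.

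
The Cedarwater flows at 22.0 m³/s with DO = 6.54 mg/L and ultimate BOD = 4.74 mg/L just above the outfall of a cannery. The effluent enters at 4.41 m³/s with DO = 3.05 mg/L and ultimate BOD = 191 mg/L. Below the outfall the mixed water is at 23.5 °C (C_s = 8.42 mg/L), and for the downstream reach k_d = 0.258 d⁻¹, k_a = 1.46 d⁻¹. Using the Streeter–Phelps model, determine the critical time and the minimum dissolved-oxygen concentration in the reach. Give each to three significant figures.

Mixed DO = (22.0×6.54 + 4.41×3.05)/(22.0+4.41) = 157.3/26.41 = 5.957 mg/L.
Mixed L₀ = (22.0×4.74 + 4.41×191)/(26.41) = 946.6/26.41 = 35.84 mg/L.
Initial deficit D₀ = C_s − DO₀ = 8.42 − 5.957 = 2.463 mg/L.
t_c = (1/1.202) ln[(1.46/0.258)(1 − 2.463×1.202/(0.258×35.84))] = 0.8319 × ln(3.847) = 1.121 d.
D_c = (0.258/1.46) × 35.84 × e^(−0.258×1.121) = 0.1767 × 35.84 × 0.7489 = 4.743 mg/L.
Minimum DO = 8.42 − 4.743 = 3.677 mg/L.

t_c ≈ 1.12 d; minimum DO ≈ 3.68 mg/L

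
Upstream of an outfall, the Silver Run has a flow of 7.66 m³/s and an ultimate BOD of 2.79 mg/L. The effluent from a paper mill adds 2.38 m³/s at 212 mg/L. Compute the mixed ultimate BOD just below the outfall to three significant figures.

Flow-weighted mixing: C = (Q_r C_r + Q_w C_w)/(Q_r + Q_w)
= (7.66×2.79 + 2.38×212)/(7.66 + 2.38) = 525.9/10.04 = 52.38 mg/L.

52.4 mg/L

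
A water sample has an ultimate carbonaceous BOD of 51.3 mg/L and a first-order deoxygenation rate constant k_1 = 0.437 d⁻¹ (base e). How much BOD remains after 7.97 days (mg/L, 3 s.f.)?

L ≈ 1.58 mg/L

L_t = L₀ e^(−k_1 t) = 51.3 × e^(−0.437×7.97) = 51.3 × 0.03072 = 1.576 mg/L.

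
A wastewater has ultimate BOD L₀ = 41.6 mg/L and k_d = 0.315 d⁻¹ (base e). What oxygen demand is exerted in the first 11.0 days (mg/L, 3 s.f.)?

y_t = L₀(1 − e^(−k_d t)) = 41.6 × (1 − e^(−0.315×11.0))
= 41.6 × (1 − 0.03127) = 41.6 × 0.9687 = 40.30 mg/L.

y ≈ 40.3 mg/L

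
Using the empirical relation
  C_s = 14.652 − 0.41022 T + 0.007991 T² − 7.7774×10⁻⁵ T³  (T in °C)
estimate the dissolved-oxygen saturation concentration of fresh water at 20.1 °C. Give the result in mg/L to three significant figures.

C_s ≈ 9.00 mg/L

C_s = 14.652 − 0.41022×20.1 + 0.007991×20.1² − 7.7774×10⁻⁵×20.1³ = 9.003 mg/L.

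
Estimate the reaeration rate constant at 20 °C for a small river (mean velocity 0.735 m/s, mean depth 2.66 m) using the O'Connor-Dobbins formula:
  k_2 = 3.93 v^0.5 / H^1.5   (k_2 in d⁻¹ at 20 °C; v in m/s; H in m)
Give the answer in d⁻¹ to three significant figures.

k_2 ≈ 0.777 d⁻¹

k_2 = 3.93 × 0.735^0.5 / 2.66^1.5 = 3.93 × 0.8573 / 4.338 = 0.7766 d⁻¹.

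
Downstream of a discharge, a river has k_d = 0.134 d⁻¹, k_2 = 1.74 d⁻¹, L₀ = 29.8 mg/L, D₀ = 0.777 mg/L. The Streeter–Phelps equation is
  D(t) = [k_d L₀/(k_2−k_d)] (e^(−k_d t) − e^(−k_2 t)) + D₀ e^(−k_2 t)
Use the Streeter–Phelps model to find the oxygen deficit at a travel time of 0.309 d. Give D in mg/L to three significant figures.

k_d L₀/(k_2−k_d) = 0.134×29.8/(1.74−0.134) = 3.993/1.606 = 2.486 mg/L.
e^(−k_d t) = e^(−0.134×0.3090) = 0.9594; e^(−k_2 t) = e^(−1.74×0.3090) = 0.5841.
D = 2.486 × (0.9594 − 0.5841) + 0.777 × 0.5841 = 0.9332 + 0.4539 = 1.387 mg/L.

D ≈ 1.39 mg/L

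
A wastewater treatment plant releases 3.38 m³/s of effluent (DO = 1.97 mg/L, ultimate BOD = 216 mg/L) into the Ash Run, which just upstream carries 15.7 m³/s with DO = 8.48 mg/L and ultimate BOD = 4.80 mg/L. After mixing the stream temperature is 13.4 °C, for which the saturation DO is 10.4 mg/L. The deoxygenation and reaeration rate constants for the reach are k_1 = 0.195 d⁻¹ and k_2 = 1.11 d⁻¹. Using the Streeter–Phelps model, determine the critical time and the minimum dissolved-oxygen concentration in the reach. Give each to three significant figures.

t_c ≈ 1.44 d; minimum DO ≈ 4.80 mg/L

Mixed DO = (15.7×8.48 + 3.38×1.97)/(15.7+3.38) = 139.8/19.08 = 7.327 mg/L.
Mixed L₀ = (15.7×4.80 + 3.38×216)/(19.08) = 805.4/19.08 = 42.21 mg/L.
Initial deficit D₀ = C_s − DO₀ = 10.4 − 7.327 = 3.073 mg/L.
t_c = (1/0.9150) ln[(1.11/0.195)(1 − 3.073×0.9150/(0.195×42.21))] = 1.093 × ln(3.748) = 1.444 d.
D_c = (0.195/1.11) × 42.21 × e^(−0.195×1.444) = 0.1757 × 42.21 × 0.7546 = 5.596 mg/L.
Minimum DO = 10.4 − 5.596 = 4.804 mg/L.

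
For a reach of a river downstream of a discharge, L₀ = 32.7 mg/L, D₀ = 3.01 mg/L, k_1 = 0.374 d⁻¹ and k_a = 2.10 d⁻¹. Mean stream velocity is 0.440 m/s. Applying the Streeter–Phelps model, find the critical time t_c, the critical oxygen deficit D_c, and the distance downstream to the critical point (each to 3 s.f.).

At the critical point dD/dt = 0, so k_1 L₀ e^(−k_1 t) = k_a D. Substituting D(t) from the Streeter–Phelps equation and solving for t gives
t_c = ln[(k_a/k_1)(1 − D₀(k_a−k_1)/(k_1 L₀))] / (k_a−k_1).
Here k_a−k_1 = 1.726 d⁻¹ and 1 − D₀(k_a−k_1)/(k_1 L₀) = 1 − 3.01×1.726/(0.374×32.7) = 0.5752, so
t_c = ln(5.615 × 0.5752) / 1.726 = 1.172 / 1.726 = 0.6793 d.
L(t_c) = L₀ e^(−k_1 t_c) = 32.7 × 0.7757 = 25.36 mg/L, and at the critical point k_a D_c = k_1 L, so D_c = (0.374/2.10) × 25.36 = 4.517 mg/L.
x_c = v t_c = 0.440 m/s × 0.6793 d × 86400 s/d = 25820 m ≈ 25.8 km.

t_c ≈ 0.679 d; D_c ≈ 4.52 mg/L; x_c ≈ 25.8 km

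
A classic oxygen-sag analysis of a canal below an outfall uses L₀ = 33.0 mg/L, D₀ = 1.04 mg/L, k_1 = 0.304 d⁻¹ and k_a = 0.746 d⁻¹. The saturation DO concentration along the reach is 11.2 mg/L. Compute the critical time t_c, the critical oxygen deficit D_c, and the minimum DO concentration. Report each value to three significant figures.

At the critical point dD/dt = 0, so k_1 L₀ e^(−k_1 t) = k_a D. Substituting D(t) from the Streeter–Phelps equation and solving for t gives
t_c = ln[(k_a/k_1)(1 − D₀(k_a−k_1)/(k_1 L₀))] / (k_a−k_1).
Here k_a−k_1 = 0.4420 d⁻¹ and 1 − D₀(k_a−k_1)/(k_1 L₀) = 1 − 1.04×0.4420/(0.304×33.0) = 0.9542, so
t_c = ln(2.454 × 0.9542) / 0.4420 = 0.8508 / 0.4420 = 1.925 d.
L(t_c) = L₀ e^(−k_1 t_c) = 33.0 × 0.5570 = 18.38 mg/L, and at the critical point k_a D_c = k_1 L, so D_c = (0.304/0.746) × 18.38 = 7.491 mg/L.
Minimum DO = C_s − D_c = 11.2 − 7.491 = 3.709 mg/L.

t_c ≈ 1.92 d; D_c ≈ 7.49 mg/L; min DO ≈ 3.71 mg/L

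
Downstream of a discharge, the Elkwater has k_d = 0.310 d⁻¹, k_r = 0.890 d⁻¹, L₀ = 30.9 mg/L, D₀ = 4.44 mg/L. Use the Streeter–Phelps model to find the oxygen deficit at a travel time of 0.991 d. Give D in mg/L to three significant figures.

k_d L₀/(k_r−k_d) = 0.310×30.9/(0.890−0.310) = 9.579/0.5800 = 16.52 mg/L.
e^(−k_d t) = e^(−0.310×0.9910) = 0.7355; e^(−k_r t) = e^(−0.890×0.9910) = 0.4140.
D = 16.52 × (0.7355 − 0.4140) + 4.44 × 0.4140 = 5.310 + 1.838 = 7.148 mg/L.

D ≈ 7.15 mg/L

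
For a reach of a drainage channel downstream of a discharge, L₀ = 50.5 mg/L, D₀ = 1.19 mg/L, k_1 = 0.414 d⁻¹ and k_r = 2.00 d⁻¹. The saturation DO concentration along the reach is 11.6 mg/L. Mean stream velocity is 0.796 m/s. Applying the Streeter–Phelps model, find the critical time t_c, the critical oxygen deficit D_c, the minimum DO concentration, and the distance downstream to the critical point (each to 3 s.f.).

t_c = [1/(k_r−k_1)] ln[(k_r/k_1)(1 − D₀(k_r−k_1)/(k_1 L₀))]
= [1/(2.00−0.414)] ln[(2.00/0.414)(1 − 1.19×1.586/(0.414×50.5))]
= (1/1.586) ln[4.831 × 0.9097] = 0.6305 × ln(4.395) = 0.6305 × 1.480 = 0.9334 d.
L(t_c) = L₀ e^(−k_1 t_c) = 50.5 × 0.6795 = 34.31 mg/L, and at the critical point k_r D_c = k_1 L, so D_c = (0.414/2.00) × 34.31 = 7.103 mg/L.
Minimum DO = C_s − D_c = 11.6 − 7.103 = 4.497 mg/L.
x_c = v t_c = 0.796 m/s × 0.9334 d × 86400 s/d = 64200 m ≈ 64.2 km.

t_c ≈ 0.933 d; D_c ≈ 7.10 mg/L; min DO ≈ 4.50 mg/L; x_c ≈ 64.2 km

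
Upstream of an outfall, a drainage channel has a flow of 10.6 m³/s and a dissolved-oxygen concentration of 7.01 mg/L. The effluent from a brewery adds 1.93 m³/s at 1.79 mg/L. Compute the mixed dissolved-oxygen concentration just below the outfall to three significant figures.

6.21 mg/L

Flow-weighted mixing: C = (Q_r C_r + Q_w C_w)/(Q_r + Q_w)
= (10.6×7.01 + 1.93×1.79)/(10.6 + 1.93) = 77.76/12.53 = 6.206 mg/L.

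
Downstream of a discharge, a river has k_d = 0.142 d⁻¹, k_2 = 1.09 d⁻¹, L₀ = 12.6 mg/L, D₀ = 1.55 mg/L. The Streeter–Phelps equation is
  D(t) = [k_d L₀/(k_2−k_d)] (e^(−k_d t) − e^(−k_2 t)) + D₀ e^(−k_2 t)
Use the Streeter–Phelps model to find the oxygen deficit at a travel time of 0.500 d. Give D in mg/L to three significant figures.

k_d L₀/(k_2−k_d) = 0.142×12.6/(1.09−0.142) = 1.789/0.9480 = 1.887 mg/L.
e^(−k_d t) = e^(−0.142×0.5000) = 0.9315; e^(−k_2 t) = e^(−1.09×0.5000) = 0.5798.
D = 1.887 × (0.9315 − 0.5798) + 1.55 × 0.5798 = 0.6636 + 0.8988 = 1.562 mg/L.

D ≈ 1.56 mg/L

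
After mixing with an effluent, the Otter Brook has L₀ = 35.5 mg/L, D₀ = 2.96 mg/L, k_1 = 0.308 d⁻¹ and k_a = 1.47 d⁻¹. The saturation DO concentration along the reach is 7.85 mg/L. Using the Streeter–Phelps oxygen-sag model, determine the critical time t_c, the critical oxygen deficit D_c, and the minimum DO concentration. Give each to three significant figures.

t_c = [1/(k_a−k_1)] ln[(k_a/k_1)(1 − D₀(k_a−k_1)/(k_1 L₀))]
= [1/(1.47−0.308)] ln[(1.47/0.308)(1 − 2.96×1.162/(0.308×35.5))]
= (1/1.162) ln[4.773 × 0.6854] = 0.8606 × ln(3.271) = 0.8606 × 1.185 = 1.020 d.
D_c = (k_1/k_a) L₀ e^(−k_1 t_c) = (0.308/1.47) × 35.5 × e^(−0.308×1.020) = 0.2095 × 35.5 × 0.7304 = 5.433 mg/L.
Minimum DO = C_s − D_c = 7.85 − 5.433 = 2.417 mg/L.

t_c ≈ 1.02 d; D_c ≈ 5.43 mg/L; min DO ≈ 2.42 mg/L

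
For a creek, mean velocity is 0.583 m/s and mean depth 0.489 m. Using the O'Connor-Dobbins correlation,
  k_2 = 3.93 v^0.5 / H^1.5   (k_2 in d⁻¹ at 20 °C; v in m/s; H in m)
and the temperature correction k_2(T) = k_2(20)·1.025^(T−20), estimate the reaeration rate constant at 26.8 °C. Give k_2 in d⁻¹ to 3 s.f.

k_2(20) = 3.93 × 0.583^0.5 / 0.489^1.5 = 3.93 × 0.7635 / 0.3420 = 8.775 d⁻¹.
k_2(26.8) = 8.775 × 1.025^(26.8−20) = 8.775 × 1.183 = 10.38 d⁻¹.

k_2 ≈ 10.4 d⁻¹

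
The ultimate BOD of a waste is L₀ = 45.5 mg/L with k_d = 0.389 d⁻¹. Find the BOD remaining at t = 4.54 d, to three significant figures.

L ≈ 7.78 mg/L

L_t = L₀ e^(−k_d t) = 45.5 × e^(−0.389×4.54) = 45.5 × 0.1710 = 7.781 mg/L.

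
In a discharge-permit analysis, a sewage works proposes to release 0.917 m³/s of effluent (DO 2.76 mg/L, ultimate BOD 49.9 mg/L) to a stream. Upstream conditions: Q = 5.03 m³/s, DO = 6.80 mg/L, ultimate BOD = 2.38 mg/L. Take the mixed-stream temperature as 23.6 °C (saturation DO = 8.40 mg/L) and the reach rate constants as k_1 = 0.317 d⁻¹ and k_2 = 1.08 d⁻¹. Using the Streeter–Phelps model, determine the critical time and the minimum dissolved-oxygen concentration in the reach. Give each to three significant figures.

Mixed DO = (5.03×6.80 + 0.917×2.76)/(5.03+0.917) = 36.73/5.947 = 6.177 mg/L.
Mixed L₀ = (5.03×2.38 + 0.917×49.9)/(5.947) = 57.73/5.947 = 9.707 mg/L.
Initial deficit D₀ = C_s − DO₀ = 8.40 − 6.177 = 2.223 mg/L.
t_c = (1/0.7630) ln[(1.08/0.317)(1 − 2.223×0.7630/(0.317×9.707))] = 1.311 × ln(1.529) = 0.5566 d.
D_c = (0.317/1.08) × 9.707 × e^(−0.317×0.5566) = 0.2935 × 9.707 × 0.8382 = 2.388 mg/L.
Minimum DO = 8.40 − 2.388 = 6.012 mg/L.

t_c ≈ 0.557 d; minimum DO ≈ 6.01 mg/L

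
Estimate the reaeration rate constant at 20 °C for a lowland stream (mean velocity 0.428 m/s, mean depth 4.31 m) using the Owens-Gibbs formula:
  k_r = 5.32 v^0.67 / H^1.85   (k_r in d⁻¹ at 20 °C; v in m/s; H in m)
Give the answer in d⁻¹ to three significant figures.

k_r ≈ 0.202 d⁻¹

k_r = 5.32 × 0.428^0.67 / 4.31^1.85 = 5.32 × 0.5663 / 14.92 = 0.2019 d⁻¹.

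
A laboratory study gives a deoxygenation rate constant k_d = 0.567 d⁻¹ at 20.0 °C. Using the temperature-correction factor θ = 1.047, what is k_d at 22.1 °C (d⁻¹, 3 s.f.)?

k_d(T₂) = k_d(T₁) · θ^(T₂−T₁) = 0.567 × 1.047^(22.1−20.0)
= 0.567 × 1.047^2.10 = 0.567 × 1.101 = 0.6244 d⁻¹.

k_d ≈ 0.624 d⁻¹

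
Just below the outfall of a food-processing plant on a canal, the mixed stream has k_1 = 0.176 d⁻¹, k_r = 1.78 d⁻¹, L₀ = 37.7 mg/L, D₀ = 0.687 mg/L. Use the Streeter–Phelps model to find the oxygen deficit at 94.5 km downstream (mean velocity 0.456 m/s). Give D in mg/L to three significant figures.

Travel time t = x/v = 94.5 km / (0.456 m/s) = 94500 m / 0.456 m/s = 207200 s = 2.399 d.
k_1 L₀/(k_r−k_1) = 0.176×37.7/(1.78−0.176) = 6.635/1.604 = 4.137 mg/L.
e^(−k_1 t) = e^(−0.176×2.399) = 0.6556; e^(−k_r t) = e^(−1.78×2.399) = 0.01399.
D = 4.137 × (0.6556 − 0.01399) + 0.687 × 0.01399 = 2.654 + 0.009611 = 2.664 mg/L.

D ≈ 2.66 mg/L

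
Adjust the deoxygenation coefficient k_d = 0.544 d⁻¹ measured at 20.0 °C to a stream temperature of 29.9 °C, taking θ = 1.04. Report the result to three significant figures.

k_d(T₂) = k_d(T₁) · θ^(T₂−T₁) = 0.544 × 1.04^(29.9−20.0)
= 0.544 × 1.04^9.90 = 0.544 × 1.474 = 0.8021 d⁻¹.

k_d ≈ 0.802 d⁻¹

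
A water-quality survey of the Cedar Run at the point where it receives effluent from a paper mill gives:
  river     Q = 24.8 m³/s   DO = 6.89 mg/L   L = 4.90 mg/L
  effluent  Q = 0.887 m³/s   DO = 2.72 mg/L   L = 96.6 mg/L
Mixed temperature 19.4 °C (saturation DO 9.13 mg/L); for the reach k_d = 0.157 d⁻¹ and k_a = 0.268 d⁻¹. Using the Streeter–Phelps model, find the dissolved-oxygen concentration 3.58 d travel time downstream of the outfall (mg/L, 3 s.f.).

DO ≈ 6.08 mg/L

Mixed DO = (24.8×6.89 + 0.887×2.72)/(24.8+0.887) = 173.3/25.69 = 6.746 mg/L.
Mixed L₀ = (24.8×4.90 + 0.887×96.6)/(25.69) = 207.2/25.69 = 8.067 mg/L.
Initial deficit D₀ = C_s − DO₀ = 9.13 − 6.746 = 2.384 mg/L.
D(3.58) = [0.157×8.067/(0.268−0.157)](e^(−0.157×3.58) − e^(−0.268×3.58)) + 2.384 e^(−0.268×3.58)
= 11.41 × (0.5700 − 0.3831) + 2.384 × 0.3831 = 3.046 mg/L.
DO = 9.13 − 3.046 = 6.084 mg/L.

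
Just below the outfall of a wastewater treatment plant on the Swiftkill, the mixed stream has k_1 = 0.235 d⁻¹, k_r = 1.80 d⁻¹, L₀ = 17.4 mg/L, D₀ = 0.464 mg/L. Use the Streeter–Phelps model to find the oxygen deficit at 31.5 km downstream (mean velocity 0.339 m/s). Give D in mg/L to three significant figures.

D ≈ 1.72 mg/L

Travel time t = x/v = 31.5 km / (0.339 m/s) = 31500 m / 0.339 m/s = 92920 s = 1.075 d.
k_1 L₀/(k_r−k_1) = 0.235×17.4/(1.80−0.235) = 4.089/1.565 = 2.613 mg/L.
e^(−k_1 t) = e^(−0.235×1.075) = 0.7767; e^(−k_r t) = e^(−1.80×1.075) = 0.1443.
D = 2.613 × (0.7767 − 0.1443) + 0.464 × 0.1443 = 1.652 + 0.06696 = 1.719 mg/L.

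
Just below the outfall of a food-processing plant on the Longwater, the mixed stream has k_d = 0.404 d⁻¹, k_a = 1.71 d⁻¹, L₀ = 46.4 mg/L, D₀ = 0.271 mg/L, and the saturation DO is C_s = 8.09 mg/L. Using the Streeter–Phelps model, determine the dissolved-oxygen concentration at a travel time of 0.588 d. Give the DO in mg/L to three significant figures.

DO ≈ 1.92 mg/L

k_d L₀/(k_a−k_d) = 0.404×46.4/(1.71−0.404) = 18.75/1.306 = 14.35 mg/L.
e^(−k_d t) = e^(−0.404×0.5880) = 0.7886; e^(−k_a t) = e^(−1.71×0.5880) = 0.3659.
D = 14.35 × (0.7886 − 0.3659) + 0.271 × 0.3659 = 6.067 + 0.09915 = 6.166 mg/L.
DO = C_s − D = 8.09 − 6.166 = 1.924 mg/L.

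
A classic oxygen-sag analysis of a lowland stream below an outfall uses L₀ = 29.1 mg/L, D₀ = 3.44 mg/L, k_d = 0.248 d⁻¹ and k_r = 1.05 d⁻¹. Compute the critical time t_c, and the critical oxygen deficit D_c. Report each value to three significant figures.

At the critical point dD/dt = 0, so k_d L₀ e^(−k_d t) = k_r D. Substituting D(t) from the Streeter–Phelps equation and solving for t gives
t_c = ln[(k_r/k_d)(1 − D₀(k_r−k_d)/(k_d L₀))] / (k_r−k_d).
Here k_r−k_d = 0.8020 d⁻¹ and 1 − D₀(k_r−k_d)/(k_d L₀) = 1 − 3.44×0.8020/(0.248×29.1) = 0.6177, so
t_c = ln(4.234 × 0.6177) / 0.8020 = 0.9614 / 0.8020 = 1.199 d.
D_c = (k_d/k_r) L₀ e^(−k_d t_c) = (0.248/1.05) × 29.1 × e^(−0.248×1.199) = 0.2362 × 29.1 × 0.7428 = 5.106 mg/L.

t_c ≈ 1.20 d; D_c ≈ 5.11 mg/L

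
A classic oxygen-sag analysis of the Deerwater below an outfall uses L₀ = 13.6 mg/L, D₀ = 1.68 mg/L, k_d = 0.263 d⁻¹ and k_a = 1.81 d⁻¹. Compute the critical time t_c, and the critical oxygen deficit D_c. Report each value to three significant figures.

t_c ≈ 0.409 d; D_c ≈ 1.77 mg/L

With k_a/k_d = 6.882 and 1 − D₀(k_a−k_d)/(k_d L₀) = 0.2734,
t_c = ln(6.882 × 0.2734) / (1.81 − 0.263) = ln(1.881) / 1.547 = 0.6321/1.547 = 0.4086 d.
D_c = (k_d/k_a) L₀ e^(−k_d t_c) = (0.263/1.81) × 13.6 × e^(−0.263×0.4086) = 0.1453 × 13.6 × 0.8981 = 1.775 mg/L.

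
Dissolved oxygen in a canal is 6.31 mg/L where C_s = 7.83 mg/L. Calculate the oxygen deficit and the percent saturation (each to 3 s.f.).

D ≈ 1.52 mg/L; 80.6 % saturation

D = C_s − C = 7.83 − 6.31 = 1.52 mg/L.
% saturation = 6.31/7.83 × 100 = 80.6 %.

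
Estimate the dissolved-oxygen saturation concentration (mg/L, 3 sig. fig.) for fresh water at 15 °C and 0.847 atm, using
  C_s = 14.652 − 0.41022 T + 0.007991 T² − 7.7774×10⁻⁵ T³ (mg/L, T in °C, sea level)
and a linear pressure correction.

At sea level: C_s = 14.652 − 0.41022×15 + 0.007991×15² − 7.7774×10⁻⁵×15³ = 10.03 mg/L.
Pressure correction: C_s' = 10.03 × 0.847 = 8.499 mg/L.

C_s ≈ 8.50 mg/L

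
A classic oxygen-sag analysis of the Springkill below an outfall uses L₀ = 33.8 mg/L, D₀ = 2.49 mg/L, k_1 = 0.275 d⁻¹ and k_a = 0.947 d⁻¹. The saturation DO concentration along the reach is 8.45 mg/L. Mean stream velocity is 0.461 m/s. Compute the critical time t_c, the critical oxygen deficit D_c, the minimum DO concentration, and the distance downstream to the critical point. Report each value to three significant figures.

t_c = [1/(k_a−k_1)] ln[(k_a/k_1)(1 − D₀(k_a−k_1)/(k_1 L₀))]
= [1/(0.947−0.275)] ln[(0.947/0.275)(1 − 2.49×0.6720/(0.275×33.8))]
= (1/0.6720) ln[3.444 × 0.8200] = 1.488 × ln(2.824) = 1.488 × 1.038 = 1.545 d.
D_c = (k_1/k_a) L₀ e^(−k_1 t_c) = (0.275/0.947) × 33.8 × e^(−0.275×1.545) = 0.2904 × 33.8 × 0.6539 = 6.418 mg/L.
Minimum DO = C_s − D_c = 8.45 − 6.418 = 2.032 mg/L.
x_c = v t_c = 0.461 m/s × 1.545 d × 86400 s/d = 61530 m ≈ 61.5 km.

t_c ≈ 1.54 d; D_c ≈ 6.42 mg/L; min DO ≈ 2.03 mg/L; x_c ≈ 61.5 km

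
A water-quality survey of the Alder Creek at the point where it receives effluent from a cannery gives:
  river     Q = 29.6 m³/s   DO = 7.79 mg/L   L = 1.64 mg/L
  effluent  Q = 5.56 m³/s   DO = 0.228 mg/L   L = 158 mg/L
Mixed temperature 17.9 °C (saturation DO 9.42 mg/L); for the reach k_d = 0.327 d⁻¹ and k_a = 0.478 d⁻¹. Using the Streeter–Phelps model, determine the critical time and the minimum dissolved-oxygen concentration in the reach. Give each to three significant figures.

t_c ≈ 2.18 d; minimum DO ≈ 0.572 mg/L

Mixed DO = (29.6×7.79 + 5.56×0.228)/(29.6+5.56) = 231.9/35.16 = 6.594 mg/L.
Mixed L₀ = (29.6×1.64 + 5.56×158)/(35.16) = 927.0/35.16 = 26.37 mg/L.
Initial deficit D₀ = C_s − DO₀ = 9.42 − 6.594 = 2.826 mg/L.
t_c = (1/0.1510) ln[(0.478/0.327)(1 − 2.826×0.1510/(0.327×26.37))] = 6.623 × ln(1.389) = 2.178 d.
D_c = (0.327/0.478) × 26.37 × e^(−0.327×2.178) = 0.6841 × 26.37 × 0.4905 = 8.848 mg/L.
Minimum DO = 9.42 − 8.848 = 0.5721 mg/L.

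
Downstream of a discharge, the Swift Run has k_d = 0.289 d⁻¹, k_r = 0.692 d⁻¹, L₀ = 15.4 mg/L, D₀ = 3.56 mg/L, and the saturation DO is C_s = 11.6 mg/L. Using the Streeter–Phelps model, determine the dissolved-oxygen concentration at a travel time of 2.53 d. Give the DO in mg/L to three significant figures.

k_d L₀/(k_r−k_d) = 0.289×15.4/(0.692−0.289) = 4.451/0.4030 = 11.04 mg/L.
e^(−k_d t) = e^(−0.289×2.530) = 0.4813; e^(−k_r t) = e^(−0.692×2.530) = 0.1736.
D = 11.04 × (0.4813 − 0.1736) + 3.56 × 0.1736 = 3.398 + 0.6182 = 4.016 mg/L.
DO = C_s − D = 11.6 − 4.016 = 7.584 mg/L.

DO ≈ 7.58 mg/L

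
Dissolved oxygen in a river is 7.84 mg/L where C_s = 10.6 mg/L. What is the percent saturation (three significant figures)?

74.0 % saturation

% saturation = C/C_s × 100 = 7.84/10.6 × 100 = 74.0 %.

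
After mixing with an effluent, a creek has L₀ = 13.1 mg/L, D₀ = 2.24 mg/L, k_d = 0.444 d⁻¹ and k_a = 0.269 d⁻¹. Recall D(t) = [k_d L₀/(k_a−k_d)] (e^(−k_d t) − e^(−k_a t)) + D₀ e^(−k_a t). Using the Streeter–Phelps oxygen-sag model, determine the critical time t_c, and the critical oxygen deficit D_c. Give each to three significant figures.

t_c ≈ 2.49 d; D_c ≈ 7.15 mg/L

At the critical point dD/dt = 0, so k_d L₀ e^(−k_d t) = k_a D. Substituting D(t) from the Streeter–Phelps equation and solving for t gives
t_c = ln[(k_a/k_d)(1 − D₀(k_a−k_d)/(k_d L₀))] / (k_a−k_d).
Here k_a−k_d = -0.1750 d⁻¹ and 1 − D₀(k_a−k_d)/(k_d L₀) = 1 − 2.24×-0.1750/(0.444×13.1) = 1.067, so
t_c = ln(0.6059 × 1.067) / -0.1750 = -0.4359 / -0.1750 = 2.491 d.
L(t_c) = L₀ e^(−k_d t_c) = 13.1 × 0.3309 = 4.335 mg/L, and at the critical point k_a D_c = k_d L, so D_c = (0.444/0.269) × 4.335 = 7.155 mg/L.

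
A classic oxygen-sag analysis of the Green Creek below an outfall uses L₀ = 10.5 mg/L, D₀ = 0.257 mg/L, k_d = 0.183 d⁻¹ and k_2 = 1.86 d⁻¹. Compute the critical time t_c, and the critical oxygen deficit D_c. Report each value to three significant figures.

At the critical point dD/dt = 0, so k_d L₀ e^(−k_d t) = k_2 D. Substituting D(t) from the Streeter–Phelps equation and solving for t gives
t_c = ln[(k_2/k_d)(1 − D₀(k_2−k_d)/(k_d L₀))] / (k_2−k_d).
Here k_2−k_d = 1.677 d⁻¹ and 1 − D₀(k_2−k_d)/(k_d L₀) = 1 − 0.257×1.677/(0.183×10.5) = 0.7757, so
t_c = ln(10.16 × 0.7757) / 1.677 = 2.065 / 1.677 = 1.231 d.
L(t_c) = L₀ e^(−k_d t_c) = 10.5 × 0.7983 = 8.382 mg/L, and at the critical point k_2 D_c = k_d L, so D_c = (0.183/1.86) × 8.382 = 0.8247 mg/L.

t_c ≈ 1.23 d; D_c ≈ 0.825 mg/L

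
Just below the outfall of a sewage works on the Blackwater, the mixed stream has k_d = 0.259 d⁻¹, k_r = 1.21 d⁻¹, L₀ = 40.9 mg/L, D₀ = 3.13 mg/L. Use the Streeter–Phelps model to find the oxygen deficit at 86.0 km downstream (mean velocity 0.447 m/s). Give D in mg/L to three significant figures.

Travel time t = x/v = 86.0 km / (0.447 m/s) = 86000 m / 0.447 m/s = 192400 s = 2.227 d.
k_d L₀/(k_r−k_d) = 0.259×40.9/(1.21−0.259) = 10.59/0.9510 = 11.14 mg/L.
e^(−k_d t) = e^(−0.259×2.227) = 0.5617; e^(−k_r t) = e^(−1.21×2.227) = 0.06758.
D = 11.14 × (0.5617 − 0.06758) + 3.13 × 0.06758 = 5.504 + 0.2115 = 5.716 mg/L.

D ≈ 5.72 mg/L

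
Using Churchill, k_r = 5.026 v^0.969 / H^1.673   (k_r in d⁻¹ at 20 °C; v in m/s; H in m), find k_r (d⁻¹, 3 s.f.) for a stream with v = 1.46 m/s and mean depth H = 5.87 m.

k_r = 5.026 × 1.46^0.969 / 5.87^1.673 = 5.026 × 1.443 / 19.32 = 0.3754 d⁻¹.

k_r ≈ 0.375 d⁻¹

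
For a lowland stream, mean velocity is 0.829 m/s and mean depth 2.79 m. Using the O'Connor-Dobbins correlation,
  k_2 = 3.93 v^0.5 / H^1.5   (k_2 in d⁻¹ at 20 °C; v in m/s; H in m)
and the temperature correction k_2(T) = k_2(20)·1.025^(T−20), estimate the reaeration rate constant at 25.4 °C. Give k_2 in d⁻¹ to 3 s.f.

k_2(20) = 3.93 × 0.829^0.5 / 2.79^1.5 = 3.93 × 0.9105 / 4.660 = 0.7678 d⁻¹.
k_2(25.4) = 0.7678 × 1.025^(25.4−20) = 0.7678 × 1.143 = 0.8773 d⁻¹.

k_2 ≈ 0.877 d⁻¹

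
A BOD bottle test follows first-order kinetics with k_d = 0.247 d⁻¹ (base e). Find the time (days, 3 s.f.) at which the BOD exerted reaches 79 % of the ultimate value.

y/L₀ = 1 − e^(−k_d t) = 0.79 ⇒ e^(−k_d t) = 0.210
t = −ln(0.210) / 0.247 = 1.561 / 0.247 = 6.318 d.

t ≈ 6.32 d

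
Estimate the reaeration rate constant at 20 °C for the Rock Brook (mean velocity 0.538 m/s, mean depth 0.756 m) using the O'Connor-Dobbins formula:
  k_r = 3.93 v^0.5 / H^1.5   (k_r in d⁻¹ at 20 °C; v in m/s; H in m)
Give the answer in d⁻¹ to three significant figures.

k_r = 3.93 × 0.538^0.5 / 0.756^1.5 = 3.93 × 0.7335 / 0.6573 = 4.385 d⁻¹.

k_r ≈ 4.39 d⁻¹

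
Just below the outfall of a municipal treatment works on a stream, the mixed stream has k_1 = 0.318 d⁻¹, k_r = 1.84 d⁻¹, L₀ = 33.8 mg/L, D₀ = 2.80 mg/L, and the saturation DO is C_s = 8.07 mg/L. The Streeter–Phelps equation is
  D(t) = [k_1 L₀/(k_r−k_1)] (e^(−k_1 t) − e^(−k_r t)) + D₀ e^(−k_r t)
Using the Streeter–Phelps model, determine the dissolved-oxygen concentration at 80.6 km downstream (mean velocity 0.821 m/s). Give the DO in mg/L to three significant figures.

DO ≈ 3.68 mg/L

Travel time t = x/v = 80.6 km / (0.821 m/s) = 80600 m / 0.821 m/s = 98170 s = 1.136 d.
k_1 L₀/(k_r−k_1) = 0.318×33.8/(1.84−0.318) = 10.75/1.522 = 7.062 mg/L.
e^(−k_1 t) = e^(−0.318×1.136) = 0.6967; e^(−k_r t) = e^(−1.84×1.136) = 0.1236.
D = 7.062 × (0.6967 − 0.1236) + 2.80 × 0.1236 = 4.048 + 0.3461 = 4.394 mg/L.
DO = C_s − D = 8.07 − 4.394 = 3.676 mg/L.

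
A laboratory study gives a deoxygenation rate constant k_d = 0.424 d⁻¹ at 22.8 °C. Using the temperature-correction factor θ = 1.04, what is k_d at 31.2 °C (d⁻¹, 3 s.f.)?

k_d(T₂) = k_d(T₁) · θ^(T₂−T₁) = 0.424 × 1.04^(31.2−22.8)
= 0.424 × 1.04^8.40 = 0.424 × 1.390 = 0.5894 d⁻¹.

k_d ≈ 0.589 d⁻¹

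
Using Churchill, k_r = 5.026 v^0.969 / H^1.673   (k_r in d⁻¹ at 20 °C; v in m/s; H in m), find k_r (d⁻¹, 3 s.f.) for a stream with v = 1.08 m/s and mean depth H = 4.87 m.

k_r ≈ 0.383 d⁻¹

k_r = 5.026 × 1.08^0.969 / 4.87^1.673 = 5.026 × 1.077 / 14.13 = 0.3832 d⁻¹.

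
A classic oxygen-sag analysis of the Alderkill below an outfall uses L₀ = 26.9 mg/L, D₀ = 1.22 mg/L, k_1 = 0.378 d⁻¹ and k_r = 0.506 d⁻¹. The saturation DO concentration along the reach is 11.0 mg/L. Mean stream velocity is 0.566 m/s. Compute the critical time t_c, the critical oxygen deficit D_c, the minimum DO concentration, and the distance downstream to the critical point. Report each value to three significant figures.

t_c ≈ 2.16 d; D_c ≈ 8.89 mg/L; min DO ≈ 2.11 mg/L; x_c ≈ 106 km

With k_r/k_1 = 1.339 and 1 − D₀(k_r−k_1)/(k_1 L₀) = 0.9846,
t_c = ln(1.339 × 0.9846) / (0.506 − 0.378) = ln(1.318) / 0.1280 = 0.2762/0.1280 = 2.158 d.
D_c = (k_1/k_r) L₀ e^(−k_1 t_c) = (0.378/0.506) × 26.9 × e^(−0.378×2.158) = 0.7470 × 26.9 × 0.4424 = 8.890 mg/L.
Minimum DO = C_s − D_c = 11.0 − 8.890 = 2.110 mg/L.
x_c = v t_c = 0.566 m/s × 2.158 d × 86400 s/d = 105500 m ≈ 106 km.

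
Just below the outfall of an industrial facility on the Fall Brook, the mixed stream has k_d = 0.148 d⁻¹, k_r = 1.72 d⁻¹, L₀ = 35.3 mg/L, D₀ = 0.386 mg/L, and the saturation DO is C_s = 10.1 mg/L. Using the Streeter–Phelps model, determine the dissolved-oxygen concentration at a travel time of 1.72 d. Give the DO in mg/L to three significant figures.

DO ≈ 7.68 mg/L

k_d L₀/(k_r−k_d) = 0.148×35.3/(1.72−0.148) = 5.224/1.572 = 3.323 mg/L.
e^(−k_d t) = e^(−0.148×1.720) = 0.7753; e^(−k_r t) = e^(−1.72×1.720) = 0.05190.
D = 3.323 × (0.7753 − 0.05190) + 0.386 × 0.05190 = 2.404 + 0.02003 = 2.424 mg/L.
DO = C_s − D = 10.1 − 2.424 = 7.676 mg/L.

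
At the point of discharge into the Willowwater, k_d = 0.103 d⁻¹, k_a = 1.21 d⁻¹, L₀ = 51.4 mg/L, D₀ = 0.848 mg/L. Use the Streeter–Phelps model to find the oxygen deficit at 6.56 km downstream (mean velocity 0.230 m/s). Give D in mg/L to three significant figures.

D ≈ 1.98 mg/L

Travel time t = x/v = 6.56 km / (0.230 m/s) = 6560 m / 0.230 m/s = 28520 s = 0.3301 d.
k_d L₀/(k_a−k_d) = 0.103×51.4/(1.21−0.103) = 5.294/1.107 = 4.782 mg/L.
e^(−k_d t) = e^(−0.103×0.3301) = 0.9666; e^(−k_a t) = e^(−1.21×0.3301) = 0.6707.
D = 4.782 × (0.9666 − 0.6707) + 0.848 × 0.6707 = 1.415 + 0.5688 = 1.984 mg/L.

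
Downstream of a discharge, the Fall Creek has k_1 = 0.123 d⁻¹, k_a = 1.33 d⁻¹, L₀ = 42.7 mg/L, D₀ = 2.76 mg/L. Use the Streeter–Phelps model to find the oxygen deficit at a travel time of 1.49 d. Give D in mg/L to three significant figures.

D ≈ 3.40 mg/L

k_1 L₀/(k_a−k_1) = 0.123×42.7/(1.33−0.123) = 5.252/1.207 = 4.351 mg/L.
e^(−k_1 t) = e^(−0.123×1.490) = 0.8325; e^(−k_a t) = e^(−1.33×1.490) = 0.1378.
D = 4.351 × (0.8325 − 0.1378) + 2.76 × 0.1378 = 3.023 + 0.3804 = 3.403 mg/L.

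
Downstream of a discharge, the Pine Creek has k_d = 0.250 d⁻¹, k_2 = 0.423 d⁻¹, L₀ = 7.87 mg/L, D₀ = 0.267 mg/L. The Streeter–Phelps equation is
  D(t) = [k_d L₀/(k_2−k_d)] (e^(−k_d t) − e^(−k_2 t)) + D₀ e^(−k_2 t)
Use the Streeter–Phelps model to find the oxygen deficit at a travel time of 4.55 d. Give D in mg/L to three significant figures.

D ≈ 2.03 mg/L

k_d L₀/(k_2−k_d) = 0.250×7.87/(0.423−0.250) = 1.968/0.1730 = 11.37 mg/L.
e^(−k_d t) = e^(−0.250×4.550) = 0.3206; e^(−k_2 t) = e^(−0.423×4.550) = 0.1459.
D = 11.37 × (0.3206 − 0.1459) + 0.267 × 0.1459 = 1.987 + 0.03896 = 2.026 mg/L.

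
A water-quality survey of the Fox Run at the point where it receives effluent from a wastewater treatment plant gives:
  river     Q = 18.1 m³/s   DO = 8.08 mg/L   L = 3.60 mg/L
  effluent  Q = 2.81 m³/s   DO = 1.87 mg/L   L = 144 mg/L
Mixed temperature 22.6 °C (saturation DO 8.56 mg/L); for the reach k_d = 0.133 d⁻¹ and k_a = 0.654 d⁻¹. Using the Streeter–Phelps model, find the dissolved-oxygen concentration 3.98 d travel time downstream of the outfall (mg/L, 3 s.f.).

Mixed DO = (18.1×8.08 + 2.81×1.87)/(18.1+2.81) = 151.5/20.91 = 7.245 mg/L.
Mixed L₀ = (18.1×3.60 + 2.81×144)/(20.91) = 469.8/20.91 = 22.47 mg/L.
Initial deficit D₀ = C_s − DO₀ = 8.56 − 7.245 = 1.315 mg/L.
D(3.98) = [0.133×22.47/(0.654−0.133)](e^(−0.133×3.98) − e^(−0.654×3.98)) + 1.315 e^(−0.654×3.98)
= 5.736 × (0.5890 − 0.07406) + 1.315 × 0.07406 = 3.051 mg/L.
DO = 8.56 − 3.051 = 5.509 mg/L.

DO ≈ 5.51 mg/L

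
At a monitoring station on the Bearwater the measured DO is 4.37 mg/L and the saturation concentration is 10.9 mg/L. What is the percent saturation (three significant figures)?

% saturation = C/C_s × 100 = 4.37/10.9 × 100 = 40.1 %.

40.1 % saturation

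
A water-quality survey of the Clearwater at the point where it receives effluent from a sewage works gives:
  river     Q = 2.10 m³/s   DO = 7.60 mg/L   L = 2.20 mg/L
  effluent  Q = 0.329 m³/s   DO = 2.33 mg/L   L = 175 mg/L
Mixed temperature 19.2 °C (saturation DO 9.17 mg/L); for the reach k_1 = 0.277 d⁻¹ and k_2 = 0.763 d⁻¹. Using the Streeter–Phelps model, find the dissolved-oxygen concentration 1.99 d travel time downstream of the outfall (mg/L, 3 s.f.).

DO ≈ 3.46 mg/L

Mixed DO = (2.10×7.60 + 0.329×2.33)/(2.10+0.329) = 16.73/2.429 = 6.886 mg/L.
Mixed L₀ = (2.10×2.20 + 0.329×175)/(2.429) = 62.20/2.429 = 25.61 mg/L.
Initial deficit D₀ = C_s − DO₀ = 9.17 − 6.886 = 2.284 mg/L.
D(1.99) = [0.277×25.61/(0.763−0.277)](e^(−0.277×1.99) − e^(−0.763×1.99)) + 2.284 e^(−0.763×1.99)
= 14.59 × (0.5762 − 0.2191) + 2.284 × 0.2191 = 5.713 mg/L.
DO = 9.17 − 5.713 = 3.457 mg/L.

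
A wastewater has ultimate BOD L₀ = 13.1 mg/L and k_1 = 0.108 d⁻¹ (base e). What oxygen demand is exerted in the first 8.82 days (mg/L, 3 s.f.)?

y ≈ 8.05 mg/L

y_t = L₀(1 − e^(−k_1 t)) = 13.1 × (1 − e^(−0.108×8.82))
= 13.1 × (1 − 0.3858) = 13.1 × 0.6142 = 8.047 mg/L.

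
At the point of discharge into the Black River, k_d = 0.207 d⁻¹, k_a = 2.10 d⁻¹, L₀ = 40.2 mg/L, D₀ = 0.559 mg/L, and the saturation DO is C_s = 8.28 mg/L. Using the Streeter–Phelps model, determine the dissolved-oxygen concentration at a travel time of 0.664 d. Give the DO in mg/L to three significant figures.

k_d L₀/(k_a−k_d) = 0.207×40.2/(2.10−0.207) = 8.321/1.893 = 4.396 mg/L.
e^(−k_d t) = e^(−0.207×0.6640) = 0.8716; e^(−k_a t) = e^(−2.10×0.6640) = 0.2480.
D = 4.396 × (0.8716 − 0.2480) + 0.559 × 0.2480 = 2.741 + 0.1386 = 2.880 mg/L.
DO = C_s − D = 8.28 − 2.880 = 5.400 mg/L.

DO ≈ 5.40 mg/L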